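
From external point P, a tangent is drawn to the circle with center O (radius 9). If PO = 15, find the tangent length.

The tangent, radius, and line from the external point to the center form a right triangle.
The right angle is where the tangent meets the radius.
By the Pythagorean theorem: tangent² + 9² = 15²
tangent² = 225 - 81 = 144
tangent = 12

12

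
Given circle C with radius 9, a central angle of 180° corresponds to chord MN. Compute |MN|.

Drop a perpendicular from the center to the chord, bisecting both the chord and the central angle.
Each half-chord = r sin(θ/2) = 9 sin(90°).
The full chord = 2 × 9 × sin(90°) = 18.

18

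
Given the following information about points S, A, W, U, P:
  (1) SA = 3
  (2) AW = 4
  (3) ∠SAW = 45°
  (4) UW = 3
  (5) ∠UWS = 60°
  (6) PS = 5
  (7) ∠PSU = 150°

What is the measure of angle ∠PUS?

Step 1: By the law of cosines on triangle SAW: SW² = 3² + 4² − 2·3·4·cos(45°) = 8.03, so SW ≈ 2.83.
Step 2: By the law of cosines on triangle UWS: US² = 3² + 2.83² − 2·3·2.83·cos(60°) = 8.53, so US ≈ 2.92.
Step 3: By the law of cosines on triangle USP: UP² = 2.92² + 5² − 2·2.92·5·cos(150°) = 58.82, so UP ≈ 7.67.
Step 4: By the inverse law of cosines on triangle PUS: cos(∠PUS) = (7.67² + 2.92² − 5²) / (2·7.67·2.92) = 42.35/44.79 = 0.9454, so ∠PUS = 19.02°.

Therefore, the measure of angle ∠PUS = 19.02°.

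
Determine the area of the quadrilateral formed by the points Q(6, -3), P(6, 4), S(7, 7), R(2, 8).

The Shoelace formula works by pairing each vertex with the next (cycling back to the first).
For each pair, compute x_i*y_(i+1) - x_(i+1)*y_i:
  (6*4 - 6*-3) = 42
  (6*7 - 7*4) = 14
  (7*8 - 2*7) = 42
  (2*-3 - 6*8) = -54
Taking half the absolute value of the total: Area = (1/2)(44) = 22.

22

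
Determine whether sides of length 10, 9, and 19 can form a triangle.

Check the triangle inequality: 10 + 9 = 19 ≤ 19.
Since the sum of two sides does not exceed the third, no triangle can be formed.

No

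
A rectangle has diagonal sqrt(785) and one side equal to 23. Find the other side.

b = sqrt(d^2 - a^2) = sqrt(785 - 529) = sqrt(256) = 16

16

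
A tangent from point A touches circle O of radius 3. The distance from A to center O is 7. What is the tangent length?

Let T be the point of tangency. Then OT ⊥ AT (radius ⊥ tangent).
In right triangle OTA: OA² = OT² + AT²
7² = 3² + AT²
AT² = 40, AT = 2*sqrt(10)

2*sqrt(10)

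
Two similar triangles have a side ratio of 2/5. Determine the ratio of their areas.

Area ratio = (side ratio)^2 = (2/5)^2 = 4:25.

4:25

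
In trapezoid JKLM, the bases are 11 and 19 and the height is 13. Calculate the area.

A trapezoid's area equals the midsegment times the height.
The midsegment is (11 + 19) / 2 = 15.
Area = 15 * 13 = 195.

195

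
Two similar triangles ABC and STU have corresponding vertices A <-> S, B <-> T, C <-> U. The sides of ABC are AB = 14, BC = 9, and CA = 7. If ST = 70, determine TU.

k = 70/14 = 5. TU = 5 * 9 = 45.

45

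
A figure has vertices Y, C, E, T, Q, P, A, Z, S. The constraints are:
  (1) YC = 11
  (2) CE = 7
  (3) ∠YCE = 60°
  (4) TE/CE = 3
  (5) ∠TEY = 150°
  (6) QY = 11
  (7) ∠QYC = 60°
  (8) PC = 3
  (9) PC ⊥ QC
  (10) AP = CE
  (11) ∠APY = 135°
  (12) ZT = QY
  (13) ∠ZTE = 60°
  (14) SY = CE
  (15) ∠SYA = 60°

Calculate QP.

Step 1: By the law of cosines on triangle CYQ: CQ² = 11² + 11² − 2·11·11·cos(60°) = 121, so CQ = 11.
Step 2: By the law of cosines on triangle QCP: QP² = 11² + 3² − 2·11·3·cos(90°) = 130, so QP = √130.

Therefore, the length of QP = √130.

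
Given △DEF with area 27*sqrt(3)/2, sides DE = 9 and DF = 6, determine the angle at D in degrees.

Area = (1/2) * a * b * sin(C)
sin(C) = 2 * Area / (a * b)
sin(C) = 2 * 27*sqrt(3)/2 / (9 * 6)
sin(C) = sqrt(3)/2
C = arcsin(sqrt(3)/2) = 60°
Since sin(180° - C) = sin(C), the obtuse angle 120° gives the same area, so C = 60° or C = 120°.

60° or 120°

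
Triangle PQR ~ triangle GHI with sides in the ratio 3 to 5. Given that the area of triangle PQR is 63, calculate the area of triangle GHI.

Area ratio = (3/5)^2 = 9/25. Area of GHI = 63 * 25/9 = 175.

175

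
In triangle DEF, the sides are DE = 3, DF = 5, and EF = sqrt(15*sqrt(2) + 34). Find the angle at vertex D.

When all three sides of a triangle are known, the law of cosines can be rearranged to find any angle.
cos(C) = (a² + b² - c²) / (2ab) gives cos(D) = -sqrt(2)/2.
Taking the inverse cosine: D = 135°.

135°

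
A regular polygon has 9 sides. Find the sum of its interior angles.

The sum of interior angles of an n-sided polygon is (n - 2) * 180.
For n = 9: (9 - 2) * 180 = 7 * 180 = 1260 degrees.

1260 degrees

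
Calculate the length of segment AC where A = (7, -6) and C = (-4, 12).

d = sqrt((-11)^2 + (18)^2) = sqrt(445)

sqrt(445)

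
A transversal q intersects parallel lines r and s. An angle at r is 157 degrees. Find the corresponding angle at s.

Corresponding angles formed by parallel lines and a transversal are equal.
The given angle is 157 degrees.
The corresponding angle = 157 degrees.

157 degrees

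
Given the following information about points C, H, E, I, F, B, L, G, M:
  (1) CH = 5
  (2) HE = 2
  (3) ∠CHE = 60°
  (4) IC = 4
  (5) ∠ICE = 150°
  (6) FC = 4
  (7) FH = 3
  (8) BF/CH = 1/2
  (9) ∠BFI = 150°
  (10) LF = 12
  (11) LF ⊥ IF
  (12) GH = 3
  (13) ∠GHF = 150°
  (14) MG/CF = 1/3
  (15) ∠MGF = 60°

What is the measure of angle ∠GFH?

Step 1: By the law of cosines on triangle FHG: FG² = 3² + 3² − 2·3·3·cos(150°) = 33.59, so FG ≈ 5.8.
Step 2: By the inverse law of cosines on triangle GFH: cos(∠GFH) = (5.8² + 3² − 3²) / (2·5.8·3) = 33.59/34.77 = 0.9659, so ∠GFH = 15°.

Therefore, the measure of angle ∠GFH = 15°.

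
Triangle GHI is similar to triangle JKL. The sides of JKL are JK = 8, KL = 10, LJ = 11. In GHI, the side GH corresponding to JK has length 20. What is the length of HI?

Similar triangles have proportional sides. Setting up the proportion:
GH / JK = HI / KL
20 / 8 = HI / 10
HI = 10 * 20 / 8 = 25.

25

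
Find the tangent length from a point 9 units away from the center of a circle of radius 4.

tangent = √(d² - r²) = √(9² - 4²) = √(81 - 16) = √65 = sqrt(65)

sqrt(65)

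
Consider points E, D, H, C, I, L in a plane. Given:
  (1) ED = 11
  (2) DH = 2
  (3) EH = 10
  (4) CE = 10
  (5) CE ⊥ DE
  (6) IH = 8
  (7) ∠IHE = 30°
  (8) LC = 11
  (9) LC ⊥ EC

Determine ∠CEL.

Step 1: By the law of cosines on triangle ECL: EL² = 10² + 11² − 2·10·11·cos(90°) = 221, so EL ≈ 14.87.
Step 2: By the inverse law of cosines on triangle CEL: cos(∠CEL) = (10² + 14.87² − 11²) / (2·10·14.87) = 200/297.32 = 0.6727, so ∠CEL = 47.73°.

Therefore, the measure of angle ∠CEL = 47.73°.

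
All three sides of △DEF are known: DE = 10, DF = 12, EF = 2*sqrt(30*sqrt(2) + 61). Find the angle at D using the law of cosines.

When all three sides of a triangle are known, the law of cosines can be rearranged to find any angle.
cos(C) = (a² + b² - c²) / (2ab) gives cos(D) = -sqrt(2)/2.
Taking the inverse cosine: D = 135°.

135°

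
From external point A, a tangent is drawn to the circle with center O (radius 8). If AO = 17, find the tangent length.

Let T be the point of tangency. Then OT ⊥ AT (radius ⊥ tangent).
In right triangle OTA: OA² = OT² + AT²
17² = 8² + AT²
AT² = 225, AT = 15

15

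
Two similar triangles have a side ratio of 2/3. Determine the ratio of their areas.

Area scales with the square of linear dimensions. If every length is multiplied by 2/3, then the area is multiplied by (2/3)^2 = 4/9.
The area ratio is 4:9.

4:9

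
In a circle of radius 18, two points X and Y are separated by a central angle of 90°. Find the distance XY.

Drop a perpendicular from the center to the chord, bisecting both the chord and the central angle.
Each half-chord = r sin(θ/2) = 18 sin(45°).
The full chord = 2 × 18 × sin(45°) = 18*sqrt(2).

18*sqrt(2)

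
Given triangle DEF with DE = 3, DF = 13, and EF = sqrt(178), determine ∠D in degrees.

By the inverse law of cosines: cos(D) = (DE² + DF² - EF²) / (2 × DE × DF)
cos(D) = (3² + 13² - (sqrt(178))²) / (2 × 3 × 13)
cos(D) = (9 + 169 - (178)) / 78
cos(D) = 0
D = arccos(0) = 90°

90°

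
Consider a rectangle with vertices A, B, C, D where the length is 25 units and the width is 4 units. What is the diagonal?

Using the Pythagorean theorem:
d² = 25² + 4² = 625 + 16 = 641
d = sqrt(641)

sqrt(641)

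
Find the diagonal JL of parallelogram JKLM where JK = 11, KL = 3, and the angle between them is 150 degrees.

Law of cosines: d^2 = 11^2 + 3^2 - 2(11)(3)cos(150°) = 33*sqrt(3) + 130, so d = sqrt(33*sqrt(3) + 130).

sqrt(33*sqrt(3) + 130)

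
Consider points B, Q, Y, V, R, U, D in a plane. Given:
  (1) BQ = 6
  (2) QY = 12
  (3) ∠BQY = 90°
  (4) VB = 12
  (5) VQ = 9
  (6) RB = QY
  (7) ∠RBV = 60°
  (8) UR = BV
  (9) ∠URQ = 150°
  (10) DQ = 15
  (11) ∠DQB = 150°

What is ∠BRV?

From the given relations: RB = QY = 12.
Step 1: By the law of cosines on triangle RBV: RV² = 12² + 12² − 2·12·12·cos(60°) = 144, so RV = 12.
Step 2: By the inverse law of cosines on triangle BRV: cos(∠BRV) = (12² + 12² − 12²) / (2·12·12) = 144/288 = 0.5, so ∠BRV = 60°.

Therefore, the measure of angle ∠BRV = 60°.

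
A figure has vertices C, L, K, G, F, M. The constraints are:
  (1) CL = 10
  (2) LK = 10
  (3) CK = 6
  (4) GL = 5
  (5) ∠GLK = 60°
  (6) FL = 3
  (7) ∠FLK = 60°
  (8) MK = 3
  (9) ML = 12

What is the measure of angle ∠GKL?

Step 1: By the law of cosines on triangle KLG: KG² = 10² + 5² − 2·10·5·cos(60°) = 75, so KG = 5·√3.
Step 2: By the inverse law of cosines on triangle GKL: cos(∠GKL) = ((5·√3)² + 10² − 5²) / (2·5·√3·10) = 150/173.21 = 0.866, so ∠GKL = 30°.

Therefore, the measure of angle ∠GKL = 30°.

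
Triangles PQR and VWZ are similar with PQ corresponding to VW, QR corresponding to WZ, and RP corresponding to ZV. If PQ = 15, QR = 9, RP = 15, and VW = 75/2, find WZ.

Similar triangles have proportional sides. Setting up the proportion:
VW / PQ = WZ / QR
75/2 / 15 = WZ / 9
WZ = 9 * 75/2 / 15 = 45/2.

45/2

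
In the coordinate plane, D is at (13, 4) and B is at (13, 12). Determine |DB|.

d = sqrt((13 - 13)^2 + (12 - 4)^2)
d = sqrt(0^2 + 8^2)
d = sqrt(0 + 64)
d = sqrt(64) = 8

8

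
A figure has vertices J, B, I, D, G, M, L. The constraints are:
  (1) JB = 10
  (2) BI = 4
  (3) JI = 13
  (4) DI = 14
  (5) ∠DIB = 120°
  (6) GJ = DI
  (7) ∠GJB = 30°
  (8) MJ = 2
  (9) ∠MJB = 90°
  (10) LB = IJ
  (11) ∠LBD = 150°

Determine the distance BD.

Step 1: By the law of cosines on triangle BID: BD² = 4² + 14² − 2·4·14·cos(120°) = 268, so BD = 2·√67.

Therefore, the length of BD = 2·√67.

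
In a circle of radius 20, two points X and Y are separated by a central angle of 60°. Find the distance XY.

Chord length = 2r sin(θ/2)
= 2 × 20 × sin(60°/2)
= 2 × 20 × sin(30°)
= 20

20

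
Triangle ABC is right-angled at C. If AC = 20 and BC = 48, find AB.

AB = sqrt(20^2 + 48^2) = sqrt(2704) = 52

52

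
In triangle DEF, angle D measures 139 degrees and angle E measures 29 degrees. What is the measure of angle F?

The interior angles sum to 180°: angle F = 180 - 139 - 29 = 12°.
The triangle is obtuse (angles 139°, 29°, 12°).

12 degrees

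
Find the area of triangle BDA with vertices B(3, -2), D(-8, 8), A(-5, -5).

Shoelace: Area = (1/2)|3(8--5) + -8(-5--2) + -5(-2-8)| = (1/2)(113) = 113/2

113/2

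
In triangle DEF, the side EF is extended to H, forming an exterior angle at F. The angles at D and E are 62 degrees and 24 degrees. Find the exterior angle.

The interior angle at F is 180 - 62 - 24 = 94 degrees.
The exterior angle and interior angle at F are supplementary:
Exterior angle = 180 - 94 = 86 degrees.

86 degrees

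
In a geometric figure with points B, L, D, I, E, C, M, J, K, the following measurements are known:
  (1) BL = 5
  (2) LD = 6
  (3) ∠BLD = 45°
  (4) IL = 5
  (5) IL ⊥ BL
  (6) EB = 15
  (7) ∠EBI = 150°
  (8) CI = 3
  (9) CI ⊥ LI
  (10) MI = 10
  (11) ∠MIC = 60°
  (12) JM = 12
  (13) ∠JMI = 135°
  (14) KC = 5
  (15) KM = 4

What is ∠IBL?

Step 1: By the law of cosines on triangle BLI: BI² = 5² + 5² − 2·5·5·cos(90°) = 50, so BI = 5·√2.
Step 2: By the inverse law of cosines on triangle IBL: cos(∠IBL) = ((5·√2)² + 5² − 5²) / (2·5·√2·5) = 50/70.71 = 0.7071, so ∠IBL = 45°.

Therefore, the measure of angle ∠IBL = 45°.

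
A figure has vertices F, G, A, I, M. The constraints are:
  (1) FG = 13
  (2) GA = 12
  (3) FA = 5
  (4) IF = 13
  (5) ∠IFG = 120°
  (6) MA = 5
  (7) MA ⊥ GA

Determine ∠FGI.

Step 1: By the law of cosines on triangle GFI: GI² = 13² + 13² − 2·13·13·cos(120°) = 507, so GI = 13·√3.
Step 2: By the inverse law of cosines on triangle FGI: cos(∠FGI) = (13² + (13·√3)² − 13²) / (2·13·13·√3) = 507/585.43 = 0.866, so ∠FGI = 30°.

Therefore, the measure of angle ∠FGI = 30°.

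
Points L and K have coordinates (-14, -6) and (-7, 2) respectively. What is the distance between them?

d = sqrt((-7 - -14)^2 + (2 - -6)^2)
d = sqrt(7^2 + 8^2)
d = sqrt(49 + 64)
d = sqrt(113)

sqrt(113)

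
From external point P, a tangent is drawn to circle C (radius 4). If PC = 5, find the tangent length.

tangent = √(d² - r²) = √(5² - 4²) = √(25 - 16) = √9 = 3

3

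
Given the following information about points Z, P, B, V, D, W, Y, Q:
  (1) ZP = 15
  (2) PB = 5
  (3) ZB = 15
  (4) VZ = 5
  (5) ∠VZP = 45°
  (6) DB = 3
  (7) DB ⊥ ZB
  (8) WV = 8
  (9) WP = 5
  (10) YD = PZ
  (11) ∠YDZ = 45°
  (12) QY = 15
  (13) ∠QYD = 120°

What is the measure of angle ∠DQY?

From the given relations: YD = PZ = 15.
Step 1: By the law of cosines on triangle QYD: QD² = 15² + 15² − 2·15·15·cos(120°) = 675, so QD = 15·√3.
Step 2: By the inverse law of cosines on triangle DQY: cos(∠DQY) = ((15·√3)² + 15² − 15²) / (2·15·√3·15) = 675/779.42 = 0.866, so ∠DQY = 30°.

Therefore, the measure of angle ∠DQY = 30°.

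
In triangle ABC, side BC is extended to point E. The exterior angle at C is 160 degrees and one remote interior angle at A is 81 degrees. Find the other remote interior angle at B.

By the exterior angle theorem: exterior angle = sum of remote interior angles.
160 = 81 + angle B
angle B = 160 - 81 = 79 degrees

79 degrees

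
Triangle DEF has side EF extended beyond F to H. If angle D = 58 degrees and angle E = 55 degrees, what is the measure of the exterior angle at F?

Exterior angle = 58 + 55 = 113 degrees (exterior angle theorem).

113 degrees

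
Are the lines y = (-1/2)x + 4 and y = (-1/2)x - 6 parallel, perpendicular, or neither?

Slope of line 1: m1 = -1/2
Slope of line 2: m2 = -1/2
m1 = m2, so the lines are parallel.

Parallel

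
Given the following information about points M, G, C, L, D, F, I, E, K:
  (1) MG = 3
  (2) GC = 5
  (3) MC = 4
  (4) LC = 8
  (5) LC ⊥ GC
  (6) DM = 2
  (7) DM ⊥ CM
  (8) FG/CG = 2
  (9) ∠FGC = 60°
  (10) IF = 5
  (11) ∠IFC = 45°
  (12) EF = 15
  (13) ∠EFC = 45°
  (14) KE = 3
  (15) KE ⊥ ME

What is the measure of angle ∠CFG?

From the given relations: FG = 2·CG = 2·5 = 10.
Step 1: By the law of cosines on triangle FGC: FC² = 10² + 5² − 2·10·5·cos(60°) = 75, so FC = 5·√3.
Step 2: By the inverse law of cosines on triangle CFG: cos(∠CFG) = ((5·√3)² + 10² − 5²) / (2·5·√3·10) = 150/173.21 = 0.866, so ∠CFG = 30°.

Therefore, the measure of angle ∠CFG = 30°.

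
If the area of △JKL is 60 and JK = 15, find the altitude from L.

Rearranging the area formula Area = (1/2) * base * height:
height = 2 * Area / base = 2 * 60 / 15 = 8.

8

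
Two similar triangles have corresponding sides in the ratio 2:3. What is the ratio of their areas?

Area scales with the square of linear dimensions. If every length is multiplied by 2/3, then the area is multiplied by (2/3)^2 = 4/9.
The area ratio is 4:9.

4:9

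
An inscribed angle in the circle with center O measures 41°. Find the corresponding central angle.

By the inscribed angle theorem, the central angle is twice the inscribed angle.
Central angle = 2 × 41° = 82°

82°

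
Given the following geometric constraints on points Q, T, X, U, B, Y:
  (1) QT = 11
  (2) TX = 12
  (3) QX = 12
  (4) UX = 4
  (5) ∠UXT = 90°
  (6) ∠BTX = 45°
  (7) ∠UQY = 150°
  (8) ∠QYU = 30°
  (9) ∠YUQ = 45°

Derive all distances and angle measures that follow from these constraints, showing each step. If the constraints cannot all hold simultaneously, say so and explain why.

These constraints are not satisfiable: (7), (8) and (9) are the three interior angles of triangle UQY, which must sum to 180°, but 150° + 30° + 45° = 225°. No planar figure meets all of them, so nothing further can be derived.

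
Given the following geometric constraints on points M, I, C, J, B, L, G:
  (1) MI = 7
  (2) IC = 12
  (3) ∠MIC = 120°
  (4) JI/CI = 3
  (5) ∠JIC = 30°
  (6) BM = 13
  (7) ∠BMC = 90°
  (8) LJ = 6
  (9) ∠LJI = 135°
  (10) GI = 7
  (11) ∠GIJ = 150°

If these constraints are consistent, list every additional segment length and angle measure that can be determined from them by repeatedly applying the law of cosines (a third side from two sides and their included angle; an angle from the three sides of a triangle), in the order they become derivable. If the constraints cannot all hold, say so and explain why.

The constraints are consistent. Derivable facts, in order:
After 1 step:
- CJ ≈ 26.3
- IL ≈ 40.47
- JG ≈ 42.21
- MC ≈ 16.64
After 2 steps:
- CB ≈ 21.12
- ∠CJI = 13.19°
- ∠CMI = 38.64°
- ∠GJI = 4.76°
- ∠ICJ = 136.81°
- ∠ICM = 21.36°
- ∠IGJ = 25.24°
- ∠ILJ = 38.98°
- ∠JIL = 6.02°
After 3 steps:
- ∠BCM = 37.99°
- ∠CBM = 52.01°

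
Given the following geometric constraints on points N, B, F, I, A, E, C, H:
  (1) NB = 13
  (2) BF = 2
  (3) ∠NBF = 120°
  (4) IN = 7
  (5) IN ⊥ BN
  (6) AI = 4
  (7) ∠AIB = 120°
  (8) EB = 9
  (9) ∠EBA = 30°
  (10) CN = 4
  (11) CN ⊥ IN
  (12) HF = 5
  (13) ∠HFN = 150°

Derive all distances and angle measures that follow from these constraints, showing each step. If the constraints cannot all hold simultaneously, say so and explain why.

The constraints are consistent.

Step 1: From NB = 13, BF = 2, and ∠NBF = 120°, by the law of cosines:
  NF² = NB² + BF² - 2·NB·BF·cos(120°) = 169 + 4 + 26 = 199
  NF = √199

Step 2: From BN = 13, NI = 7, and ∠BNI = 90°, by the law of cosines:
  BI² = BN² + NI² - 2·BN·NI·cos(90°) = 169 + 49 - 0 = 218
  BI ≈ 14.76

Step 3: From IN = 7, NC = 4, and ∠INC = 90°, by the law of cosines:
  IC² = IN² + NC² - 2·IN·NC·cos(90°) = 49 + 16 - 0 = 65
  IC = √65

Step 4: From NF = √199, FH = 5, and ∠NFH = 150°, by the law of cosines:
  NH² = NF² + FH² - 2·NF·FH·cos(150°) = 199 + 25 + 122.2 = 346.2
  NH ≈ 18.61

Step 5: From BI = 14.76, IA = 4, and ∠BIA = 120°, by the law of cosines:
  BA² = BI² + IA² - 2·BI·IA·cos(120°) = 218 + 16 + 59.06 = 293.1
  BA ≈ 17.12

Step 6: From NB = 13, NF = √199, BF = 2, by the inverse law of cosines:
  cos(∠BNF) = (NB² + NF² - BF²) / (2·NB·NF)
  ∠BNF = 7.05°

Step 7: From BI = 14.76, BN = 13, IN = 7, by the inverse law of cosines:
  cos(∠IBN) = (BI² + BN² - IN²) / (2·BI·BN)
  ∠IBN = 28.3°

Step 8: From FB = 2, FN = √199, BN = 13, by the inverse law of cosines:
  cos(∠BFN) = (FB² + FN² - BN²) / (2·FB·FN)
  ∠BFN = 52.95°

Step 9: From IB = 14.76, IN = 7, BN = 13, by the inverse law of cosines:
  cos(∠BIN) = (IB² + IN² - BN²) / (2·IB·IN)
  ∠BIN = 61.7°

Step 10: From IC = √65, IN = 7, CN = 4, by the inverse law of cosines:
  cos(∠CIN) = (IC² + IN² - CN²) / (2·IC·IN)
  ∠CIN = 29.74°

Step 11: From CI = √65, CN = 4, IN = 7, by the inverse law of cosines:
  cos(∠ICN) = (CI² + CN² - IN²) / (2·CI·CN)
  ∠ICN = 60.26°

Step 12: From AB = 17.12, BE = 9, and ∠ABE = 30°, by the law of cosines:
  AE² = AB² + BE² - 2·AB·BE·cos(30°) = 293.1 + 81 - 266.9 = 107.2
  AE ≈ 10.35

Step 13: From NF = √199, NH = 18.61, FH = 5, by the inverse law of cosines:
  cos(∠FNH) = (NF² + NH² - FH²) / (2·NF·NH)
  ∠FNH = 7.72°

Step 14: From BA = 17.12, BI = 14.76, AI = 4, by the inverse law of cosines:
  cos(∠ABI) = (BA² + BI² - AI²) / (2·BA·BI)
  ∠ABI = 11.67°

Step 15: From AB = 17.12, AI = 4, BI = 14.76, by the inverse law of cosines:
  cos(∠BAI) = (AB² + AI² - BI²) / (2·AB·AI)
  ∠BAI = 48.33°

Step 16: From HF = 5, HN = 18.61, FN = √199, by the inverse law of cosines:
  cos(∠FHN) = (HF² + HN² - FN²) / (2·HF·HN)
  ∠FHN = 22.28°

Step 17: From AB = 17.12, AE = 10.35, BE = 9, by the inverse law of cosines:
  cos(∠BAE) = (AB² + AE² - BE²) / (2·AB·AE)
  ∠BAE = 25.76°

Step 18: From EA = 10.35, EB = 9, AB = 17.12, by the inverse law of cosines:
  cos(∠AEB) = (EA² + EB² - AB²) / (2·EA·EB)
  ∠AEB = 124.24°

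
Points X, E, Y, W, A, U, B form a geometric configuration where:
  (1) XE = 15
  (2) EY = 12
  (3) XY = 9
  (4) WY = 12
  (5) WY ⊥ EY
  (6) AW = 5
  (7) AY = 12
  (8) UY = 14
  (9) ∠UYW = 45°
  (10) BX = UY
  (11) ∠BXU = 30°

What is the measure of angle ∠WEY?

Step 1: By the law of cosines on triangle EYW: EW² = 12² + 12² − 2·12·12·cos(90°) = 288, so EW = 12·√2.
Step 2: By the inverse law of cosines on triangle WEY: cos(∠WEY) = ((12·√2)² + 12² − 12²) / (2·12·√2·12) = 288/407.29 = 0.7071, so ∠WEY = 45°.

Therefore, the measure of angle ∠WEY = 45°.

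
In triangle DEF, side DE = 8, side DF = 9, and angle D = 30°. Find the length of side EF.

When two sides and the included angle are known, the law of cosines gives the third side.
c^2 = a^2 + b^2 - 2ab cos(C) generalizes the Pythagorean theorem to non-right triangles.
Here: EF^2 = 64 + 81 - 144*(sqrt(3)/2) = 145 - 72*sqrt(3)
EF = sqrt(145 - 72*sqrt(3))

sqrt(145 - 72*sqrt(3))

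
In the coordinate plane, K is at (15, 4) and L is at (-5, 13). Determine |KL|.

d = sqrt((-20)^2 + (9)^2) = sqrt(481)

sqrt(481)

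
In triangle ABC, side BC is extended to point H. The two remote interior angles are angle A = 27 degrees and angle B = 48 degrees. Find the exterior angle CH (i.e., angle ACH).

The interior angle at C is 180 - 27 - 48 = 105 degrees.
The exterior angle and interior angle at C are supplementary:
Exterior angle = 180 - 105 = 75 degrees.

75 degrees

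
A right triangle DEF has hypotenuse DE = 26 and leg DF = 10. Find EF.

Rearranging the Pythagorean theorem to solve for the unknown leg:
leg^2 = hypotenuse^2 - known_leg^2 = 676 - 100 = 576
leg = sqrt(576) = 24.

24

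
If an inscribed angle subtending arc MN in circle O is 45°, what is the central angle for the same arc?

By the inscribed angle theorem, the central angle is twice the inscribed angle.
Central angle = 2 × 45° = 90°

90°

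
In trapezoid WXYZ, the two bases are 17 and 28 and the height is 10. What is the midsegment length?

midsegment = (17 + 28) / 2 = 45 / 2 = 45/2

45/2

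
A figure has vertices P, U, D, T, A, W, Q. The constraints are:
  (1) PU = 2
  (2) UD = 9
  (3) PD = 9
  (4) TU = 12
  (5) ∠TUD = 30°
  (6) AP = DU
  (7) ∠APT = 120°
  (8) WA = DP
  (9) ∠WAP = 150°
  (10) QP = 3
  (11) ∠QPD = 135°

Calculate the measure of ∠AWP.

From the given relations: WA = DP = 9; AP = DU = 9.
Step 1: By the law of cosines on triangle WAP: WP² = 9² + 9² − 2·9·9·cos(150°) = 302.3, so WP ≈ 17.39.
Step 2: By the inverse law of cosines on triangle AWP: cos(∠AWP) = (9² + 17.39² − 9²) / (2·9·17.39) = 302.3/312.96 = 0.9659, so ∠AWP = 15°.

Therefore, the measure of angle ∠AWP = 15°.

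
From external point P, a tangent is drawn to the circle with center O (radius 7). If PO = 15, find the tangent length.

The tangent, radius, and line from the external point to the center form a right triangle.
The right angle is where the tangent meets the radius.
By the Pythagorean theorem: tangent² + 7² = 15²
tangent² = 225 - 49 = 176
tangent = 4*sqrt(11)

4*sqrt(11)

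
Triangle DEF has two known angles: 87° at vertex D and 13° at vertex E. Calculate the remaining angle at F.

By the triangle angle sum property, the three interior angles of any triangle add up to 180°.
We know angle D = 87° and angle E = 13°, so their sum is 100°.
Therefore angle F = 180° - 100° = 80°.

80 degrees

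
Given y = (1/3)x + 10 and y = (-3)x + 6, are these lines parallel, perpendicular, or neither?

Slope of line 1: m1 = 1/3
Slope of line 2: m2 = -3
Two lines are perpendicular when the product of their slopes is -1 (negative reciprocals).
m1 * m2 = (1/3) * (-3) = -1, confirming perpendicularity.

Perpendicular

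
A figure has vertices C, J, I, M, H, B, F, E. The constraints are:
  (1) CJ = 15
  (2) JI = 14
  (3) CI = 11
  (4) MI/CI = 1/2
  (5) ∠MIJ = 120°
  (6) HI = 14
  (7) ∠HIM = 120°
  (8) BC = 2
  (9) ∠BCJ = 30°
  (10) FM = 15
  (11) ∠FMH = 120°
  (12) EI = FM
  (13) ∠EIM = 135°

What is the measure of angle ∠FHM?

From the given relations: MI = 1/2·CI = 1/2·11 ≈ 5.5.
Step 1: By the law of cosines on triangle HIM: HM² = 14² + 5.5² − 2·14·5.5·cos(120°) = 303.25, so HM ≈ 17.41.
Step 2: By the law of cosines on triangle HMF: HF² = 17.41² + 15² − 2·17.41·15·cos(120°) = 789.46, so HF ≈ 28.1.
Step 3: By the inverse law of cosines on triangle FHM: cos(∠FHM) = (28.1² + 17.41² − 15²) / (2·28.1·17.41) = 867.71/978.58 = 0.8867, so ∠FHM = 27.54°.

Therefore, the measure of angle ∠FHM = 27.54°.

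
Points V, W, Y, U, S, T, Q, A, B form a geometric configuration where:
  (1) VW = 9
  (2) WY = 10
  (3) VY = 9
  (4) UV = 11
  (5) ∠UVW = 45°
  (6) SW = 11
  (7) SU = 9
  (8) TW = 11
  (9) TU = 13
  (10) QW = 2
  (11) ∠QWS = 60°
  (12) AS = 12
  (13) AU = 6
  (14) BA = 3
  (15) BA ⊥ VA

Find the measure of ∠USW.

Step 1: By the law of cosines on triangle UVW: UW² = 11² + 9² − 2·11·9·cos(45°) = 61.99, so UW ≈ 7.87.
Step 2: By the inverse law of cosines on triangle USW: cos(∠USW) = (9² + 11² − 7.87²) / (2·9·11) = 140.01/198 = 0.7071, so ∠USW = 45°.

Therefore, the measure of angle ∠USW = 45°.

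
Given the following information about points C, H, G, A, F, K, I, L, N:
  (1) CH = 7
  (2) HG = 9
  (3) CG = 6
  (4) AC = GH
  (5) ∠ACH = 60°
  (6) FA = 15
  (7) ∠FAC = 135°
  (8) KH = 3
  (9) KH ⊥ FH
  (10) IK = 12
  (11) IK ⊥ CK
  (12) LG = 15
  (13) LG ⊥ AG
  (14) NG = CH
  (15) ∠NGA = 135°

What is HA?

From the given relations: AC = GH = 9.
Step 1: By the law of cosines on triangle HCA: HA² = 7² + 9² − 2·7·9·cos(60°) = 67, so HA = √67.

Therefore, the length of HA = √67.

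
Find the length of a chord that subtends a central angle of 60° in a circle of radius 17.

Chord = 2(17) sin(30°) = 17

17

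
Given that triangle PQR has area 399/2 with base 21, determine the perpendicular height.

Area = (1/2) * base * height
height = 2 * Area / base
height = 2 * 399/2 / 21
height = 399 / 21
height = 19

19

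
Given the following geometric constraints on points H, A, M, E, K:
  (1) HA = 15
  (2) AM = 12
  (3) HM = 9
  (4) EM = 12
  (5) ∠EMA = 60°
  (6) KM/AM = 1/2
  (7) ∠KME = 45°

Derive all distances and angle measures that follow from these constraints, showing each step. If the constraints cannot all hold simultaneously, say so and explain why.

The constraints are consistent.

From the given relations:
  KM = 1/2·AM = 1/2·12 = 6

Step 1: From AM = 12, ME = 12, and ∠AME = 60°, by the law of cosines:
  AE² = AM² + ME² - 2·AM·ME·cos(60°) = 144 + 144 - 144 = 144
  AE = 12

Step 2: From EM = 12, MK = 6, and ∠EMK = 45°, by the law of cosines:
  EK² = EM² + MK² - 2·EM·MK·cos(45°) = 144 + 36 - 101.8 = 78.18
  EK ≈ 8.84

Step 3: From HA = 15, HM = 9, AM = 12, by the inverse law of cosines:
  cos(∠AHM) = (HA² + HM² - AM²) / (2·HA·HM)
  ∠AHM = 53.13°

Step 4: From AH = 15, AM = 12, HM = 9, by the inverse law of cosines:
  cos(∠HAM) = (AH² + AM² - HM²) / (2·AH·AM)
  ∠HAM = 36.87°

Step 5: From MA = 12, MH = 9, AH = 15, by the inverse law of cosines:
  cos(∠AMH) = (MA² + MH² - AH²) / (2·MA·MH)
  ∠AMH = 90°

Step 6: From AE = 12, AM = 12, EM = 12, by the inverse law of cosines:
  cos(∠EAM) = (AE² + AM² - EM²) / (2·AE·AM)
  ∠EAM = 60°

Step 7: From EA = 12, EM = 12, AM = 12, by the inverse law of cosines:
  cos(∠AEM) = (EA² + EM² - AM²) / (2·EA·EM)
  ∠AEM = 60°

Step 8: From EK = 8.84, EM = 12, KM = 6, by the inverse law of cosines:
  cos(∠KEM) = (EK² + EM² - KM²) / (2·EK·EM)
  ∠KEM = 28.68°

Step 9: From KE = 8.84, KM = 6, EM = 12, by the inverse law of cosines:
  cos(∠EKM) = (KE² + KM² - EM²) / (2·KE·KM)
  ∠EKM = 106.32°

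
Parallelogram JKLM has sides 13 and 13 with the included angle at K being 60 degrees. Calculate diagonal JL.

Law of cosines: d^2 = 13^2 + 13^2 - 2(13)(13)cos(60°) = 169, so d = 13.

13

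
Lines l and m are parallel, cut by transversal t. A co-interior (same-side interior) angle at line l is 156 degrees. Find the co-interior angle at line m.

Co-interior (same-side interior) angles are between the parallel lines on the same side of the transversal.
Unlike corresponding or alternate interior angles, they are supplementary rather than equal.
So the angle = 180 - 156 = 24 degrees.

24 degrees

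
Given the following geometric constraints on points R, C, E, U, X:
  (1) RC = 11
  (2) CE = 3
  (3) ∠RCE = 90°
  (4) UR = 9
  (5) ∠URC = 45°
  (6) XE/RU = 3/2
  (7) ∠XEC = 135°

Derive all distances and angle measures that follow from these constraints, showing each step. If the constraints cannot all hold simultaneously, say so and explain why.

The constraints are consistent.

From the given relations:
  XE = 3/2·RU = 3/2·9 ≈ 13.5

Step 1: From RC = 11, CE = 3, and ∠RCE = 90°, by the law of cosines:
  RE² = RC² + CE² - 2·RC·CE·cos(90°) = 121 + 9 - 0 = 130
  RE = √130

Step 2: From CR = 11, RU = 9, and ∠CRU = 45°, by the law of cosines:
  CU² = CR² + RU² - 2·CR·RU·cos(45°) = 121 + 81 - 140 = 61.99
  CU ≈ 7.87

Step 3: From CE = 3, EX = 13.5, and ∠CEX = 135°, by the law of cosines:
  CX² = CE² + EX² - 2·CE·EX·cos(135°) = 9 + 182.2 + 57.28 = 248.5
  CX ≈ 15.76

Step 4: From RC = 11, RE = √130, CE = 3, by the inverse law of cosines:
  cos(∠CRE) = (RC² + RE² - CE²) / (2·RC·RE)
  ∠CRE = 15.26°

Step 5: From CE = 3, CX = 15.76, EX = 13.5, by the inverse law of cosines:
  cos(∠ECX) = (CE² + CX² - EX²) / (2·CE·CX)
  ∠ECX = 37.27°

Step 6: From CR = 11, CU = 7.87, RU = 9, by the inverse law of cosines:
  cos(∠RCU) = (CR² + CU² - RU²) / (2·CR·CU)
  ∠RCU = 53.93°

Step 7: From EC = 3, ER = √130, CR = 11, by the inverse law of cosines:
  cos(∠CER) = (EC² + ER² - CR²) / (2·EC·ER)
  ∠CER = 74.74°

Step 8: From UC = 7.87, UR = 9, CR = 11, by the inverse law of cosines:
  cos(∠CUR) = (UC² + UR² - CR²) / (2·UC·UR)
  ∠CUR = 81.07°

Step 9: From XC = 15.76, XE = 13.5, CE = 3, by the inverse law of cosines:
  cos(∠CXE) = (XC² + XE² - CE²) / (2·XC·XE)
  ∠CXE = 7.73°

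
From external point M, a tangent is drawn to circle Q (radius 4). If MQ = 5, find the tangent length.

tangent = √(d² - r²) = √(5² - 4²) = √(25 - 16) = √9 = 3

3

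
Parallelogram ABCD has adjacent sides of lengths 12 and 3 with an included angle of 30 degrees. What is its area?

The area of a parallelogram equals the product of two adjacent sides times the sine of the included angle.
This is because the height equals 3 * sin(30°) = 3/2.
Area = 12 * 3/2 = 18

18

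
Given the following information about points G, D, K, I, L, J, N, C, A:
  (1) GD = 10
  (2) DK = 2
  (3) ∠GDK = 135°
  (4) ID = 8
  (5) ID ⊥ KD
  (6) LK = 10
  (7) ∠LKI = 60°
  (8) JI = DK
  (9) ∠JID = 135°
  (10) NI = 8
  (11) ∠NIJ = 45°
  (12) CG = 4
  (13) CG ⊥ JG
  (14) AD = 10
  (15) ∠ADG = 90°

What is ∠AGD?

Step 1: By the law of cosines on triangle GDA: GA² = 10² + 10² − 2·10·10·cos(90°) = 200, so GA = 10·√2.
Step 2: By the inverse law of cosines on triangle AGD: cos(∠AGD) = ((10·√2)² + 10² − 10²) / (2·10·√2·10) = 200/282.84 = 0.7071, so ∠AGD = 45°.

Therefore, the measure of angle ∠AGD = 45°.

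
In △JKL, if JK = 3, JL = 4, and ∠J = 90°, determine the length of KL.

By the law of cosines: KL^2 = JK^2 + JL^2 - 2*JK*JL*cos(J)
KL^2 = 3^2 + 4^2 - 2*3*4*cos(90°)
KL^2 = 9 + 16 - 24*(0)
KL^2 = 25
KL = 5

5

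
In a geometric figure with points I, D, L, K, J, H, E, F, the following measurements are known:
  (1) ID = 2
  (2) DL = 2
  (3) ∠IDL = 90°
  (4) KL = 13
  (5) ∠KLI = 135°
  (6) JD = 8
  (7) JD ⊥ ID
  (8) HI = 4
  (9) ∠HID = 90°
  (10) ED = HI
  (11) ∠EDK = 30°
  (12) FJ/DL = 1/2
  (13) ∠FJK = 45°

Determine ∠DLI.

Step 1: By the law of cosines on triangle LDI: LI² = 2² + 2² − 2·2·2·cos(90°) = 8, so LI = 2·√2.
Step 2: By the inverse law of cosines on triangle DLI: cos(∠DLI) = (2² + (2·√2)² − 2²) / (2·2·2·√2) = 8/11.31 = 0.7071, so ∠DLI = 45°.

Therefore, the measure of angle ∠DLI = 45°.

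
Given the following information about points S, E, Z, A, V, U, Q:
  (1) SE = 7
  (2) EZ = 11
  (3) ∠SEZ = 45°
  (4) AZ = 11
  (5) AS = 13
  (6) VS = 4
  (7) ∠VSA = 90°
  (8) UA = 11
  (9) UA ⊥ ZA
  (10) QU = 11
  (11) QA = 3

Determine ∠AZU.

Step 1: By the law of cosines on triangle ZAU: ZU² = 11² + 11² − 2·11·11·cos(90°) = 242, so ZU = 11·√2.
Step 2: By the inverse law of cosines on triangle AZU: cos(∠AZU) = (11² + (11·√2)² − 11²) / (2·11·11·√2) = 242/342.24 = 0.7071, so ∠AZU = 45°.

Therefore, the measure of angle ∠AZU = 45°.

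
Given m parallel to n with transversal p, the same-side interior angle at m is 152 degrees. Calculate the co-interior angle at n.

Co-interior angles sum to 180: 180 - 152 = 28 degrees.

28 degrees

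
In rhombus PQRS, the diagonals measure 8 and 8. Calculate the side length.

In a rhombus, the diagonals bisect each other perpendicularly, creating four congruent right triangles.
Each triangle has legs 4 (half of 8) and 4 (half of 8).
The hypotenuse of each right triangle is a side of the rhombus:
side = sqrt(4^2 + 4^2) = sqrt(32) = 4*sqrt(2)

4*sqrt(2)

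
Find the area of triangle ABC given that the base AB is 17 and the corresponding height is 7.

A triangle's area is half the area of a rectangle with the same base and height.
Area = (1/2) * 17 * 7 = 119/2.

119/2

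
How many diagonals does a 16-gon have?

Total line segments between 16 vertices = C(16,2) = 120.
Subtract the 16 sides: 120 - 16 = 104 diagonals.

104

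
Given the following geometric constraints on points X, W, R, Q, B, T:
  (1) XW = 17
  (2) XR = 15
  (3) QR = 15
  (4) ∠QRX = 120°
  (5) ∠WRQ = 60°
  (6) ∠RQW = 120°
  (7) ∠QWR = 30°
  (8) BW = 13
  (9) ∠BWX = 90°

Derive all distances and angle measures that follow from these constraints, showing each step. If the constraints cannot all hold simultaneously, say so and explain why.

These constraints are not satisfiable: (5), (6) and (7) are the three interior angles of triangle WRQ, which must sum to 180°, but 60° + 120° + 30° = 210°. No planar figure meets all of them, so nothing further can be derived.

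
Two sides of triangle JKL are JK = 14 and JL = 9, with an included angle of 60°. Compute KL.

When two sides and the included angle are known, the law of cosines gives the third side.
c^2 = a^2 + b^2 - 2ab cos(C) generalizes the Pythagorean theorem to non-right triangles.
Here: KL^2 = 196 + 81 - 252*(1/2) = 151
KL = sqrt(151)

sqrt(151)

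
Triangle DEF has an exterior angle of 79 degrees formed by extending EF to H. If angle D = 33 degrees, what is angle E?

The exterior angle theorem states that an exterior angle equals the sum of the two non-adjacent interior angles.
So 79 = 33 + angle E, which gives angle E = 79 - 33 = 46 degrees.

46 degrees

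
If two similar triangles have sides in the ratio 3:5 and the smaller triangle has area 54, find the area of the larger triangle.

For similar figures, the area ratio equals the square of the side ratio.
Side ratio (the smaller triangle to the larger triangle) = 3:5, so area ratio = 3^2:5^2 = 9:25.
If the area of the smaller triangle is 54, then the area of the larger triangle = 54 * (25/9) = 150.

150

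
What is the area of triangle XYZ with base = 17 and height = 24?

A triangle's area is half the area of a rectangle with the same base and height.
Area = (1/2) * 17 * 24 = 204.

204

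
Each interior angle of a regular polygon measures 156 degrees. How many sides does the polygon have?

Exterior angle = 180 - 156 = 24. n = 360 / 24 = 15.

15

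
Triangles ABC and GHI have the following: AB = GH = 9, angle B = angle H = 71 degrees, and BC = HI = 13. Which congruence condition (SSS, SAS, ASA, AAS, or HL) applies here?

The given information matches SAS: Two pairs of corresponding sides and the included angle are equal (Side-Angle-Side).

SAS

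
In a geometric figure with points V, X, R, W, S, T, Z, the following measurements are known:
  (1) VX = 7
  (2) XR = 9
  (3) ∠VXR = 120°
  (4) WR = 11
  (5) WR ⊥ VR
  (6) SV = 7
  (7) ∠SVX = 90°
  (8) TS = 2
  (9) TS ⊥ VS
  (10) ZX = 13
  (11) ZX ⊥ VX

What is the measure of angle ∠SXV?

Step 1: By the law of cosines on triangle XVS: XS² = 7² + 7² − 2·7·7·cos(90°) = 98, so XS = 7·√2.
Step 2: By the inverse law of cosines on triangle SXV: cos(∠SXV) = ((7·√2)² + 7² − 7²) / (2·7·√2·7) = 98/138.59 = 0.7071, so ∠SXV = 45°.

Therefore, the measure of angle ∠SXV = 45°.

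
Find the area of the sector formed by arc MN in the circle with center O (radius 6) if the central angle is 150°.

Sector area = π(6²)(5/12) = 15*pi

15*pi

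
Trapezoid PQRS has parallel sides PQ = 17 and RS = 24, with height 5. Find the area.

Area = (17 + 24) * 5 / 2 = 205 / 2 = 205/2

205/2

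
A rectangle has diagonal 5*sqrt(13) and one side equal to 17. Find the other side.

Using the Pythagorean theorem: d^2 = a^2 + b^2
b^2 = d^2 - a^2
b^2 = 325 - 289
b^2 = 36
b = sqrt(36) = 6

6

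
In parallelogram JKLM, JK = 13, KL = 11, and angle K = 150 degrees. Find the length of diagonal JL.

Law of cosines: d^2 = 13^2 + 11^2 - 2(13)(11)cos(150°) = 143*sqrt(3) + 290, so d = sqrt(143*sqrt(3) + 290).

sqrt(143*sqrt(3) + 290)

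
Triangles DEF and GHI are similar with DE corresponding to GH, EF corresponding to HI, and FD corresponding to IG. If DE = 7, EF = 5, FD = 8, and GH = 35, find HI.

Since the triangles are similar, the ratio of corresponding sides is constant.
Scale factor k = GH / DE = 35 / 7 = 5
HI = k * EF = 5 * 5 = 25

25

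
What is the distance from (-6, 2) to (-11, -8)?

The horizontal distance is |-11 - -6| = 5 and the vertical distance is |-8 - 2| = 10.
By the Pythagorean theorem, d = sqrt(5^2 + 10^2) = sqrt(125) = 5*sqrt(5).

5*sqrt(5)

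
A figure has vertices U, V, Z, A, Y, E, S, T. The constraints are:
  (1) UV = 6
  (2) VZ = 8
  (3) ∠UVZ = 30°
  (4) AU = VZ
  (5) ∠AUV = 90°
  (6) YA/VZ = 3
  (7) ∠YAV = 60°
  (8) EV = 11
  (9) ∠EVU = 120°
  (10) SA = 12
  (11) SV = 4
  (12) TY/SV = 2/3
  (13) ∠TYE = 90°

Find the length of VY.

From the given relations: AU = VZ = 8; YA = 3·VZ = 3·8 = 24.
Step 1: By the law of cosines on triangle VUA: VA² = 6² + 8² − 2·6·8·cos(90°) = 100, so VA = 10.
Step 2: By the law of cosines on triangle VAY: VY² = 10² + 24² − 2·10·24·cos(60°) = 436, so VY = 2·√109.

Therefore, the length of VY = 2·√109.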